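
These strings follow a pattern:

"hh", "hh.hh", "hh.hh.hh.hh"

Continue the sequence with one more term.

hh.hh.hh.hh.hh.hh.hh.hh

Each string is two copies of the previous one joined by '.'.
One more doubling of hh.hh.hh.hh gives the answer.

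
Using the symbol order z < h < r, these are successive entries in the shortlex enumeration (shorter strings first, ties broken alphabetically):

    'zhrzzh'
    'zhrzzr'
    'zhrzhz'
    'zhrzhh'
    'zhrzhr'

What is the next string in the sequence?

zhrzrz

Treat zhrzhr as a base-3 numeral over the given alphabet and add one, carrying through any trailing r's.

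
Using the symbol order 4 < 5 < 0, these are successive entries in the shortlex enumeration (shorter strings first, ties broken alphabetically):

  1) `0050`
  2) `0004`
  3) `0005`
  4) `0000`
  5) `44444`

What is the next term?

The successor of 44444 increments the rightmost position that isn't already 0 and resets every position after it to 4.

44445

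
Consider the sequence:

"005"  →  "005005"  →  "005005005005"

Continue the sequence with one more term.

s(k+1) = s(k)·s(k) — each term doubles the last.
So the next term is two copies of 005005005005.

005005005005005005005005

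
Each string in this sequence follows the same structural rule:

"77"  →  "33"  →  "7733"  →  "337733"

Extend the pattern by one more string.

7733337733

Each term (from the third on) is the two preceding terms concatenated in order: term 3 = 77·33 = 7733.
So term 5 is 7733·337733.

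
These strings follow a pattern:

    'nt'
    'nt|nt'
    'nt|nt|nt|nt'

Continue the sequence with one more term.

nt|nt|nt|nt|nt|nt|nt|nt

s(k+1) = s(k)·|·s(k) — each term doubles the last with '|' between the halves.
So the next term is two copies of nt|nt|nt|nt with '|' between the halves.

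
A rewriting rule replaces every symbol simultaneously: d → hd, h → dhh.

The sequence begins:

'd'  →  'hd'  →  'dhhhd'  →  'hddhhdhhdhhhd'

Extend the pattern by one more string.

dhhhdhddhhdhhhddhhdhhhddhhdhhdhhhd

Replace each of the 13 characters of hddhhdhhdhhhd in place — dhh hd hd dhh dhh hd dhh dhh hd dhh dhh dhh hd — and concatenate.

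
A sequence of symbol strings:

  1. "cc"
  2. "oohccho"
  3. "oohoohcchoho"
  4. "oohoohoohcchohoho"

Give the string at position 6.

Every step adds ooh to the front and ho to the end of the previous string.
From oohoohoohcchohoho, 2 further steps: oohoohoohcchohoho → oohoohoohoohcchohohoho → (answer).

oohoohoohoohoohcchohohohoho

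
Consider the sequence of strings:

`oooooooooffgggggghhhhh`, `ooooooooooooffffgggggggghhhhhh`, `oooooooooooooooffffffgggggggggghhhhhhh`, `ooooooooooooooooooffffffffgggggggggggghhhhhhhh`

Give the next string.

Term n consists of 3n+3 o's, followed by 2n-2 f's, followed by 2n+2 g's, followed by n+3 h's, where the shown terms are n = 2, 3, 4, 5.
At n = 6 the blocks have lengths 21, 10, 14, 9.

oooooooooooooooooooooffffffffffgggggggggggggghhhhhhhhh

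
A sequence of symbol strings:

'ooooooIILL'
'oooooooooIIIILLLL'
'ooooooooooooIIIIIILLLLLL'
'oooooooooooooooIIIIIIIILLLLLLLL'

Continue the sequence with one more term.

ooooooooooooooooooIIIIIIIIIILLLLLLLLLL

Term n consists of 3n+3 o's, followed by 2n I's, followed by 2n L's (n = 1, 2, …).
At n = 5 the blocks have lengths 18, 10, 10.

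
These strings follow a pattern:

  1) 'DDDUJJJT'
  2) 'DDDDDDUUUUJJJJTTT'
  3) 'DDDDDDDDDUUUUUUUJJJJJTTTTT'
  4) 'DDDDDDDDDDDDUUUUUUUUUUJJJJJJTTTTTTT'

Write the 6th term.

Reading off run lengths: D runs 3, 6, 9, 12; U runs 1, 4, 7, 10; J runs 3, 4, 5, 6; T runs 1, 3, 5, 7 — each is linear in n (n = 1, 2, …).
Setting n = 6 gives 18, 16, 8, 11 characters in each block.

DDDDDDDDDDDDDDDDDDUUUUUUUUUUUUUUUUJJJJJJJJTTTTTTTTTTT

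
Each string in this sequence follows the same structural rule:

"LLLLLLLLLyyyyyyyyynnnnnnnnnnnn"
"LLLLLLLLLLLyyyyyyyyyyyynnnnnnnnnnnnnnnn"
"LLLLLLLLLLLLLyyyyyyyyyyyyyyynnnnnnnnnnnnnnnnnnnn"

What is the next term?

LLLLLLLLLLLLLLLyyyyyyyyyyyyyyyyyynnnnnnnnnnnnnnnnnnnnnnnn

Reading off run lengths: L runs 9, 11, 13; y runs 9, 12, 15; n runs 12, 16, 20 — each is linear in n, where the shown terms are n = 3, 4, 5.
Setting n = 6 gives 15, 18, 24 characters in each block.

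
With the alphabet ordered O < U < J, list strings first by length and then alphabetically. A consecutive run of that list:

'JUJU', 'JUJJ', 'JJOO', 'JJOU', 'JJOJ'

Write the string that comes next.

JJUO

Find the rightmost character of JJOJ below J, bump it to the next letter, and reset everything to its right to O.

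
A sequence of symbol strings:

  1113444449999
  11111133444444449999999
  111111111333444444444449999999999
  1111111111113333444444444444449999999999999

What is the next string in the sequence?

11111111111111133333444444444444444449999999999999999

Each string has the form 1^{3n} 3^{n} 4^{3n+2} 9^{3n+1} (n = 1, 2, …).
Setting n = 5 gives 15, 5, 17, 16 characters in each block.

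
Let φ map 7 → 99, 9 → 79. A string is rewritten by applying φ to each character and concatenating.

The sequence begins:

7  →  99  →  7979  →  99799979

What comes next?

Rewriting each symbol of 99799979: 9→79, 9→79, 7→99, 9→79, 9→79, 9→79, 7→99, 9→79, which concatenates to 79 79 99 79 79 79 99 79.

7979997979799979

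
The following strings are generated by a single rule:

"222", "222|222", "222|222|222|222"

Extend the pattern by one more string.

Every step duplicates the string with '|' between the halves.
One more doubling of 222|222|222|222 gives the answer.

222|222|222|222|222|222|222|222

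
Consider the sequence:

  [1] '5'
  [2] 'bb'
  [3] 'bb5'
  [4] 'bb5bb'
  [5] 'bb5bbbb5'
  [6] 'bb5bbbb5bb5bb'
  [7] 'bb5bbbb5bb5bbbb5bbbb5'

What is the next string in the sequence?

This is a Fibonacci-style word recurrence s(k) = s(k−1)·s(k−2): e.g. bb·5 = bb5.
Continuing: bb5bbbb5bb5bbbb5bbbb5 · bb5bbbb5bb5bb gives term 8.

bb5bbbb5bb5bbbb5bbbb5bb5bbbb5bb5bb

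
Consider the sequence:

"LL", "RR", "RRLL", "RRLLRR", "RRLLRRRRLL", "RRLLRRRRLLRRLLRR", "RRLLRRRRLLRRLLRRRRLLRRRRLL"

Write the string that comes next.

RRLLRRRRLLRRLLRRRRLLRRRRLLRRLLRRRRLLRRLLRR

From term 3 onward, concatenate the last term with the second-to-last: RR·LL = RRLL, RRLL·RR = RRLLRR, …
Continuing: RRLLRRRRLLRRLLRRRRLLRRRRLL · RRLLRRRRLLRRLLRR gives term 8.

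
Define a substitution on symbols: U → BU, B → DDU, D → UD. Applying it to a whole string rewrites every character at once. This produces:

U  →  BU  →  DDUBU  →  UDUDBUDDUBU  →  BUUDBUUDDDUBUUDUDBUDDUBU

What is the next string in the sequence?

Replace each of the 24 characters of BUUDBUUDDDUBUUDUDBUDDUBU in place — DDU BU BU UD DDU BU BU UD UD UD BU DDU BU BU UD BU UD DDU BU UD UD BU DDU BU — and concatenate.

DDUBUBUUDDDUBUBUUDUDUDBUDDUBUBUUDBUUDDDUBUUDUDBUDDUBU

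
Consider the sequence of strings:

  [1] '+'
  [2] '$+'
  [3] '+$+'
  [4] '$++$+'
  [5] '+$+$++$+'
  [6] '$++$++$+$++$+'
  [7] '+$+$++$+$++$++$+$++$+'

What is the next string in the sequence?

$++$++$+$++$++$+$++$+$++$++$+$++$+

From term 3 onward, concatenate the second-to-last term with the last: +·$+ = +$+, $+·+$+ = $++$+, …
The next term joins $++$++$+$++$+ and +$+$++$+$++$++$+$++$+.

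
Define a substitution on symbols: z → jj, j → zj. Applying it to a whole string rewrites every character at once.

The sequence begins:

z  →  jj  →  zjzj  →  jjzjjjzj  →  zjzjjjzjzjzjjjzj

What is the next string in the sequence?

jjzjjjzjzjzjjjzjjjzjjjzjzjzjjjzj

Applying the rule to each of the 16 symbols of zjzjjjzjzjzjjjzj gives the pieces jj zj jj zj zj zj jj zj jj zj jj zj zj zj jj zj, which concatenate to the answer.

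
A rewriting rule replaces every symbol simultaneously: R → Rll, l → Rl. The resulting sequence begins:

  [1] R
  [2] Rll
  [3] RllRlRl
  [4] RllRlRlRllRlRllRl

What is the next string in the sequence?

Rewriting the 17 symbols of RllRlRlRllRlRllRl one by one yields Rll Rl Rl Rll Rl Rll Rl Rll Rl Rl Rll Rl Rll Rl Rl Rll Rl; concatenated:

RllRlRlRllRlRllRlRllRlRlRllRlRllRlRlRllRl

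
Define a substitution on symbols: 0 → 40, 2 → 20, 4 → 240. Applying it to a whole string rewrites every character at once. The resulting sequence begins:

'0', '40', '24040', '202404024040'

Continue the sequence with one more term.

2040202404024040202404024040

Rewriting each symbol of 202404024040: 2→20, 0→40, 2→20, 4→240, 0→40, 4→240, 0→40, 2→20, 4→240, 0→40, 4→240, 0→40, which concatenates to 20 40 20 240 40 240 40 20 240 40 240 40.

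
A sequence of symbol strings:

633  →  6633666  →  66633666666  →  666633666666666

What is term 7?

666666633666666666666666666

Every step adds 6 to the front and 666 to the end of the previous string.
From 666633666666666, 3 further steps: 666633666666666 → 6666633666666666666 → 66666633666666666666666 → (answer).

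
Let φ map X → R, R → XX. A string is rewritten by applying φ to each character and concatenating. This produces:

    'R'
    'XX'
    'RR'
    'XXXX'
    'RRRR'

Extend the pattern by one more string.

Apply φ to RRRR symbol by symbol: R→XX, R→XX, R→XX, R→XX; joined: XX XX XX XX.

XXXXXXXX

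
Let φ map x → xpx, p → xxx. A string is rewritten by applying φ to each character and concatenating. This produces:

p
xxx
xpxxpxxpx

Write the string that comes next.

xpxxxxxpxxpxxxxxpxxpxxxxxpx

Apply φ to xpxxpxxpx symbol by symbol: x→xpx, p→xxx, x→xpx, x→xpx, p→xxx, x→xpx, x→xpx, p→xxx, x→xpx; joined: xpx xxx xpx xpx xxx xpx xpx xxx xpx.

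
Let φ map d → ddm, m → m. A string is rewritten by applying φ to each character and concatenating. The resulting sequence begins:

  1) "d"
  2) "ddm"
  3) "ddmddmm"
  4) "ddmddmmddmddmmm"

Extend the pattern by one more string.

ddmddmmddmddmmmddmddmmddmddmmmm

Replace each of the 15 characters of ddmddmmddmddmmm in place — ddm ddm m ddm ddm m m ddm ddm m ddm ddm m m m — and concatenate.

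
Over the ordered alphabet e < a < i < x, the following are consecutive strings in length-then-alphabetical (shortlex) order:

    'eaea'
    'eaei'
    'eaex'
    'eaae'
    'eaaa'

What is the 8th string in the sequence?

Advancing 3 positions from eaaa through eaaa → eaai → eaax reaches term 8.

eaie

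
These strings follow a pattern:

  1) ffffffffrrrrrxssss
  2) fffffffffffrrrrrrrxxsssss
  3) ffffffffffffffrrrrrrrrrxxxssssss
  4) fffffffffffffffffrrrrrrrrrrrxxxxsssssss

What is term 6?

fffffffffffffffffffffffrrrrrrrrrrrrrrrxxxxxxsssssssss

The n-th term is 3n+2 f's then 2n+1 r's then n-1 x's then n+2 s's, where the shown terms are n = 2, 3, 4, 5.
At n = 7 the blocks have lengths 23, 15, 6, 9.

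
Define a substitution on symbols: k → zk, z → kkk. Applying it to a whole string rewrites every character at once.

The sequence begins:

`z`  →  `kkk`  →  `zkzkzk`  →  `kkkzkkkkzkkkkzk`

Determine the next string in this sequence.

zkzkzkkkkzkzkzkzkkkkzkzkzkzkkkkzk

Replace each of the 15 characters of kkkzkkkkzkkkkzk in place — zk zk zk kkk zk zk zk zk kkk zk zk zk zk kkk zk — and concatenate.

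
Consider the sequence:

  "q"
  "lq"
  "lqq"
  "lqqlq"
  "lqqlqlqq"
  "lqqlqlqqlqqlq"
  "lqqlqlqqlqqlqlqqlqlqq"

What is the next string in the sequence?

lqqlqlqqlqqlqlqqlqlqqlqqlqlqqlqqlq

Each term (from the third on) is the previous term followed by the one before it: term 3 = lq·q = lqq.
Continuing: lqqlqlqqlqqlqlqqlqlqq · lqqlqlqqlqqlq gives term 8.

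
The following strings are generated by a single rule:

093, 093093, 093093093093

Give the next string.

s(k+1) = s(k)·s(k) — each term doubles the last.
So the next term is two copies of 093093093093.

093093093093093093093093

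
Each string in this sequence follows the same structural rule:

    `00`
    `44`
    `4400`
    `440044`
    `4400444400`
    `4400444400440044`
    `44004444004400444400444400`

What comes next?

440044440044004444004444004400444400440044

This is a Fibonacci-style word recurrence s(k) = s(k−1)·s(k−2): e.g. 44·00 = 4400.
Continuing: 44004444004400444400444400 · 4400444400440044 gives term 8.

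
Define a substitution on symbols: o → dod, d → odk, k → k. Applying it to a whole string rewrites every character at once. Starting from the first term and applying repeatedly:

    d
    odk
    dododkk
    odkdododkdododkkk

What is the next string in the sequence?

Rewriting the 17 symbols of odkdododkdododkkk one by one yields dod odk k odk dod odk dod odk k odk dod odk dod odk k k k; concatenated:

dododkkodkdododkdododkkodkdododkdododkkkk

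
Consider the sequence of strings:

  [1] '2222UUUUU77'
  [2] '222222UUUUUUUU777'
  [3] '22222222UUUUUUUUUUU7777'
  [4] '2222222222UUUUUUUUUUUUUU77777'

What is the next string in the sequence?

222222222222UUUUUUUUUUUUUUUUU777777

Reading off run lengths: 2 runs 4, 6, 8, 10; U runs 5, 8, 11, 14; 7 runs 2, 3, 4, 5 — each is linear in n (n = 1, 2, …).
Setting n = 5 gives 12, 17, 6 characters in each block.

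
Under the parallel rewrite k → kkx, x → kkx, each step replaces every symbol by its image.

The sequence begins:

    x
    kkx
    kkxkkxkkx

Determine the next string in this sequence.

Expanding kkxkkxkkx: k→kkx, k→kkx, x→kkx, k→kkx, k→kkx, x→kkx, k→kkx, k→kkx, x→kkx. Concatenated: kkx kkx kkx kkx kkx kkx kkx kkx kkx.

kkxkkxkkxkkxkkxkkxkkxkkxkkx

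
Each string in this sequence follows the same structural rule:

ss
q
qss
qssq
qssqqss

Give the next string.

qssqqssqssq

Each term (from the third on) is the previous term followed by the one before it: term 3 = q·ss = qss.
So term 6 is qssqqss·qssq.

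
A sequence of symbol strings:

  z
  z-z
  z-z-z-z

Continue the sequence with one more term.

Each string is two copies of the previous one joined by '-'.
So the next term is two copies of z-z-z-z with '-' between the halves.

z-z-z-z-z-z-z-z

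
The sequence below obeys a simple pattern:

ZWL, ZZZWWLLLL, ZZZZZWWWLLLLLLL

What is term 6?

The n-th term is 2n-1 Z's then n W's then 3n-2 L's (n = 1, 2, …).
At n = 6 the blocks have lengths 11, 6, 16.

ZZZZZZZZZZZWWWWWWLLLLLLLLLLLLLLLL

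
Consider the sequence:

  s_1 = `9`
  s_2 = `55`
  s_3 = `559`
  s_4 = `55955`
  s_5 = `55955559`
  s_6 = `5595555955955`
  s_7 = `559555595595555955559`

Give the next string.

5595555955955559555595595555955955

From term 3 onward, concatenate the last term with the second-to-last: 55·9 = 559, 559·55 = 55955, …
So term 8 is 559555595595555955559·5595555955955.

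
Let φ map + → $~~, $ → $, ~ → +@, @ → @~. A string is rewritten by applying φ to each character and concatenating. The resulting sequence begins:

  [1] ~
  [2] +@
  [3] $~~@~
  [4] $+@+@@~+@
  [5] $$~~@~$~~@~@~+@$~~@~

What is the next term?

Rewriting the 20 symbols of $$~~@~$~~@~@~+@$~~@~ one by one yields $ $ +@ +@ @~ +@ $ +@ +@ @~ +@ @~ +@ $~~ @~ $ +@ +@ @~ +@; concatenated:

$$+@+@@~+@$+@+@@~+@@~+@$~~@~$+@+@@~+@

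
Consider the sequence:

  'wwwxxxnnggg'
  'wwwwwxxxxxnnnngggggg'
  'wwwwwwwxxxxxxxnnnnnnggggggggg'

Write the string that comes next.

wwwwwwwwwxxxxxxxxxnnnnnnnngggggggggggg

Reading off run lengths: w runs 3, 5, 7; x runs 3, 5, 7; n runs 2, 4, 6; g runs 3, 6, 9 — each is linear in n (n = 1, 2, …).
For the next term, n = 4, so the run lengths are 9, 9, 8, 12.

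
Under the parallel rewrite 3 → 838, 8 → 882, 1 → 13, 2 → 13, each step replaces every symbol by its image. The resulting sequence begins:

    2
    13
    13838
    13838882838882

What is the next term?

138388828388828828821388283888288288213

Applying the rule to each of the 14 symbols of 13838882838882 gives the pieces 13 838 882 838 882 882 882 13 882 838 882 882 882 13, which concatenate to the answer.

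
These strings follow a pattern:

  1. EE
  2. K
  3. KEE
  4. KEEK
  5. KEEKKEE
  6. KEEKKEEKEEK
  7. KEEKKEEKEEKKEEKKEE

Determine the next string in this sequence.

KEEKKEEKEEKKEEKKEEKEEKKEEKEEK

Each term (from the third on) is the previous term followed by the one before it: term 3 = K·EE = KEE.
So term 8 is KEEKKEEKEEKKEEKKEE·KEEKKEEKEEK.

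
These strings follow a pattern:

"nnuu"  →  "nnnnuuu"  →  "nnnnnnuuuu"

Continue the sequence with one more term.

nnnnnnnnuuuuu

Each string has the form n^{2n} u^{n+1} (n = 1, 2, …).
For the next term, n = 4, so the run lengths are 8, 5.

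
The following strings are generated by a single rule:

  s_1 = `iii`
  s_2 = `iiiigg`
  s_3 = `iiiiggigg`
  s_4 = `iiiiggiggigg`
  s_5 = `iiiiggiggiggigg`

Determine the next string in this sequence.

Each term is the previous one with igg appended.
One more step from iiiiggiggiggigg gives the answer.

iiiiggiggiggiggigg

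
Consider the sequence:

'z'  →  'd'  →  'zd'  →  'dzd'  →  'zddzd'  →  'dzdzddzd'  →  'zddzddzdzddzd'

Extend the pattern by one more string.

dzdzddzdzddzddzdzddzd

From term 3 onward, concatenate the second-to-last term with the last: z·d = zd, d·zd = dzd, …
Continuing: dzdzddzd · zddzddzdzddzd gives term 8.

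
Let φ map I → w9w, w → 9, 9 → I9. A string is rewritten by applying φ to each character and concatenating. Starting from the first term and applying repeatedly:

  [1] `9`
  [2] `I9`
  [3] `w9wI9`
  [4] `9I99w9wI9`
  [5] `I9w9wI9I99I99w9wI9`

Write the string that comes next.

w9wI99I99w9wI9w9wI9I9w9wI9I99I99w9wI9

Applying the rule to each of the 18 symbols of I9w9wI9I99I99w9wI9 gives the pieces w9w I9 9 I9 9 w9w I9 w9w I9 I9 w9w I9 I9 9 I9 9 w9w I9, which concatenate to the answer.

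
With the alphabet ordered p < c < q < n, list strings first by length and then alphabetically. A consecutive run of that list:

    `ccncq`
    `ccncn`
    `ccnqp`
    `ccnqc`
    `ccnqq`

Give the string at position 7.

ccnnp

Advancing 2 positions from ccnqq through ccnqq → ccnqn reaches term 7.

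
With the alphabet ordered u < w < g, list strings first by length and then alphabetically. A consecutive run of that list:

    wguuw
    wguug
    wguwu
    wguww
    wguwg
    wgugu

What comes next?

wgugw

The successor of wgugu increments the rightmost position that isn't already g and resets every position after it to u.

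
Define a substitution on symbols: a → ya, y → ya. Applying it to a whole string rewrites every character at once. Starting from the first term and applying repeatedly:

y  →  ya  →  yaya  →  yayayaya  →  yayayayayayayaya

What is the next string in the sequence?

yayayayayayayayayayayayayayayaya

Replace each of the 16 characters of yayayayayayayaya in place — ya ya ya ya ya ya ya ya ya ya ya ya ya ya ya ya — and concatenate.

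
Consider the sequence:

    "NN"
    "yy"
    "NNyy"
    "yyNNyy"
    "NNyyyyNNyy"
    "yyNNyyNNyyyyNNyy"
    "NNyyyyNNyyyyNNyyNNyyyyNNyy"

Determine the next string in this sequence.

yyNNyyNNyyyyNNyyNNyyyyNNyyyyNNyyNNyyyyNNyy

This is a Fibonacci-style word recurrence s(k) = s(k−2)·s(k−1): e.g. NN·yy = NNyy.
So term 8 is yyNNyyNNyyyyNNyy·NNyyyyNNyyyyNNyyNNyyyyNNyy.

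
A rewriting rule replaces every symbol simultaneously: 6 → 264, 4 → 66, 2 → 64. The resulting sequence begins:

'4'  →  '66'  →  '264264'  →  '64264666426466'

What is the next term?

264666426466264264264666426466264264

φ(64264666426466) expands symbol-by-symbol to 264 66 64 264 66 264 264 264 66 64 264 66 264 264; joining the 14 pieces gives the next term.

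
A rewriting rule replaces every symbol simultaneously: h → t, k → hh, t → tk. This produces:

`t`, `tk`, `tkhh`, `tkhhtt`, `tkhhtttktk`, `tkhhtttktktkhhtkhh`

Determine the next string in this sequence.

φ(tkhhtttktktkhhtkhh) expands symbol-by-symbol to tk hh t t tk tk tk hh tk hh tk hh t t tk hh t t; joining the 18 pieces gives the next term.

tkhhtttktktkhhtkhhtkhhtttkhhtt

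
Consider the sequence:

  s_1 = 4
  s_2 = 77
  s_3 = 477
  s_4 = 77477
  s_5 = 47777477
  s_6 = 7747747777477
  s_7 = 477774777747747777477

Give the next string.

From term 3 onward, concatenate the second-to-last term with the last: 4·77 = 477, 77·477 = 77477, …
So term 8 is 7747747777477·477774777747747777477.

7747747777477477774777747747777477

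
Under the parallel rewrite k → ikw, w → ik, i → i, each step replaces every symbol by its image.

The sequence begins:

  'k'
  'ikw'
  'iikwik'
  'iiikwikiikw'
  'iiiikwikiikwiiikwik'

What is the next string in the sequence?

Replace each of the 19 characters of iiiikwikiikwiiikwik in place — i i i i ikw ik i ikw i i ikw ik i i i ikw ik i ikw — and concatenate.

iiiiikwikiikwiiikwikiiiikwikiikw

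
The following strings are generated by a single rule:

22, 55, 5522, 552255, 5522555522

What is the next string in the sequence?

This is a Fibonacci-style word recurrence s(k) = s(k−1)·s(k−2): e.g. 55·22 = 5522.
So term 6 is 5522555522·552255.

5522555522552255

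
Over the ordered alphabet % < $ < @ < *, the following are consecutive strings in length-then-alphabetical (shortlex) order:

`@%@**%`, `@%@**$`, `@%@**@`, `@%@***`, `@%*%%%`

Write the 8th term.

@%*%%*

Continuing the enumeration 3 steps past @%*%%%: @%*%%% → @%*%%$ → @%*%%@ → (answer).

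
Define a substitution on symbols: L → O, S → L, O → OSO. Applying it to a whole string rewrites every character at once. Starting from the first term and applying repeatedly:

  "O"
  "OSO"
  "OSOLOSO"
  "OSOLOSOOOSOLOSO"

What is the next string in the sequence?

Rewriting the 15 symbols of OSOLOSOOOSOLOSO one by one yields OSO L OSO O OSO L OSO OSO OSO L OSO O OSO L OSO; concatenated:

OSOLOSOOOSOLOSOOSOOSOLOSOOOSOLOSO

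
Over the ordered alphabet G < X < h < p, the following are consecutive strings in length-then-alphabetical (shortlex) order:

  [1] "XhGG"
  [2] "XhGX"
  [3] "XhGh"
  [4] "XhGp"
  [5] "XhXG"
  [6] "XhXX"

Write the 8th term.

XhXp

Advancing 2 positions from XhXX through XhXX → XhXh reaches term 8.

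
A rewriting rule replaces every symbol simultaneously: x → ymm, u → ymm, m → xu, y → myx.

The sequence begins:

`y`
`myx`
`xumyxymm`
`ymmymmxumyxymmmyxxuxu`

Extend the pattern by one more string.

myxxuxumyxxuxuymmymmxumyxymmmyxxuxuxumyxymmymmymmymmymm

Applying the rule to each of the 21 symbols of ymmymmxumyxymmmyxxuxu gives the pieces myx xu xu myx xu xu ymm ymm xu myx ymm myx xu xu xu myx ymm ymm ymm ymm ymm, which concatenate to the answer.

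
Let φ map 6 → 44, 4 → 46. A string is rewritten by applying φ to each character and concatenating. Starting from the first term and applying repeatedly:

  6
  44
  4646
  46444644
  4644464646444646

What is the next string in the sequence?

46444646464446444644464646444644

Applying the rule to each of the 16 symbols of 4644464646444646 gives the pieces 46 44 46 46 46 44 46 44 46 44 46 46 46 44 46 44, which concatenate to the answer.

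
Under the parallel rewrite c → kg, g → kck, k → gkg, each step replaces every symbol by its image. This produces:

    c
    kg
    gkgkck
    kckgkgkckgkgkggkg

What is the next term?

gkgkggkgkckgkgkckgkgkggkgkckgkgkckgkgkckkckgkgkck

φ(kckgkgkckgkgkggkg) expands symbol-by-symbol to gkg kg gkg kck gkg kck gkg kg gkg kck gkg kck gkg kck kck gkg kck; joining the 17 pieces gives the next term.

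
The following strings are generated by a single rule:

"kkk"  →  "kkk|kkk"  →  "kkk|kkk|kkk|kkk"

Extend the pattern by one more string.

kkk|kkk|kkk|kkk|kkk|kkk|kkk|kkk

Each string is two copies of the previous one joined by '|'.
One more doubling of kkk|kkk|kkk|kkk gives the answer.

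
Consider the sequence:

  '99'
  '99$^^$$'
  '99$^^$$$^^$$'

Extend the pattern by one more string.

Every step adds $^^$$ to the end: s(k+1) = s(k)·$^^$$.
Applying this once more to 99$^^$$$^^$$:

99$^^$$$^^$$$^^$$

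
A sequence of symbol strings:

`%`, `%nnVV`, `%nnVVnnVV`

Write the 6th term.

%nnVVnnVVnnVVnnVVnnVV

Each term is the previous one with nnVV appended.
From %nnVVnnVV, 3 further steps: %nnVVnnVV → %nnVVnnVVnnVV → %nnVVnnVVnnVVnnVV → (answer).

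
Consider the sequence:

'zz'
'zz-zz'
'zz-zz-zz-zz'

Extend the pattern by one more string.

s(k+1) = s(k)·-·s(k) — each term doubles the last with '-' between the halves.
Doubling zz-zz-zz-zz with '-' between the halves:

zz-zz-zz-zz-zz-zz-zz-zz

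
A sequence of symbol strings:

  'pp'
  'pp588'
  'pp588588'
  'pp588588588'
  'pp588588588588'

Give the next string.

pp588588588588588

Each term is the previous one with 588 appended.
One more step from pp588588588588 gives the answer.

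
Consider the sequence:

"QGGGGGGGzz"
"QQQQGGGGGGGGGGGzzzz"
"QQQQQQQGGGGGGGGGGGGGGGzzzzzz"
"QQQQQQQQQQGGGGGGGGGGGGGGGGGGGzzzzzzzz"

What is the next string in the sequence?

QQQQQQQQQQQQQGGGGGGGGGGGGGGGGGGGGGGGzzzzzzzzzz

Term n consists of 3n-2 Q's, followed by 4n+3 G's, followed by 2n z's (n = 1, 2, …).
For the next term, n = 5, so the run lengths are 13, 23, 10.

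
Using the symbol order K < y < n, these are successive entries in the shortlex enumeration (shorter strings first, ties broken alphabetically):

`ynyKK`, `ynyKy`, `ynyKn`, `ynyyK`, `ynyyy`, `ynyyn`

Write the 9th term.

Stepping forward 3 times from ynyyn: ynyyn → ynynK → ynyny, then the target.

ynynn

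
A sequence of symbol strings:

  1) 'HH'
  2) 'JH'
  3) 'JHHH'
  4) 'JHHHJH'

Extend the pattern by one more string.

JHHHJHJHHH

This is a Fibonacci-style word recurrence s(k) = s(k−1)·s(k−2): e.g. JH·HH = JHHH.
Continuing: JHHHJH · JHHH gives term 5.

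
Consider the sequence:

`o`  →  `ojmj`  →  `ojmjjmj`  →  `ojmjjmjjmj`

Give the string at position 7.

Each term is the previous one with jmj appended.
From ojmjjmjjmj, 3 further steps: ojmjjmjjmj → ojmjjmjjmjjmj → ojmjjmjjmjjmjjmj → (answer).

ojmjjmjjmjjmjjmjjmj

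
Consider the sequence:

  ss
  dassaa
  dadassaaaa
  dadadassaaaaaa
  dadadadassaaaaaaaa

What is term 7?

dadadadadadassaaaaaaaaaaaa

Every step adds da to the front and aa to the end of the previous string.
From dadadadassaaaaaaaa, 2 further steps: dadadadassaaaaaaaa → dadadadadassaaaaaaaaaa → (answer).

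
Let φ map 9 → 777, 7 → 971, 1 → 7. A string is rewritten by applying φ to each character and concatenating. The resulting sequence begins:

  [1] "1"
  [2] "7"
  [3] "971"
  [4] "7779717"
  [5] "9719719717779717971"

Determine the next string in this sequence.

Rewriting the 19 symbols of 9719719717779717971 one by one yields 777 971 7 777 971 7 777 971 7 971 971 971 777 971 7 971 777 971 7; concatenated:

77797177779717777971797197197177797179717779717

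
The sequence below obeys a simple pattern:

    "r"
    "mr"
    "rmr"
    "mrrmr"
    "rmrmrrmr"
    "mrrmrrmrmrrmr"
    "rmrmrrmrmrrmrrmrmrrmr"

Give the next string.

From term 3 onward, concatenate the second-to-last term with the last: r·mr = rmr, mr·rmr = mrrmr, …
The next term joins mrrmrrmrmrrmr and rmrmrrmrmrrmrrmrmrrmr.

mrrmrrmrmrrmrrmrmrrmrmrrmrrmrmrrmr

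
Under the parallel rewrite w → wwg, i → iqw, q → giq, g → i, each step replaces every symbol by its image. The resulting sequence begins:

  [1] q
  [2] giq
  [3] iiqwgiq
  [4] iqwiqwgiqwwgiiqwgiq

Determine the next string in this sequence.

iqwgiqwwgiqwgiqwwgiiqwgiqwwgwwgiiqwiqwgiqwwgiiqwgiq

Replace each of the 19 characters of iqwiqwgiqwwgiiqwgiq in place — iqw giq wwg iqw giq wwg i iqw giq wwg wwg i iqw iqw giq wwg i iqw giq — and concatenate.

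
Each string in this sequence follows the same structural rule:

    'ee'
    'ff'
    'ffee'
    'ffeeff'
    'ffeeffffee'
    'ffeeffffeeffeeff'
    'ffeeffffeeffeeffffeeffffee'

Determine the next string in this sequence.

Each term (from the third on) is the previous term followed by the one before it: term 3 = ff·ee = ffee.
The next term joins ffeeffffeeffeeffffeeffffee and ffeeffffeeffeeff.

ffeeffffeeffeeffffeeffffeeffeeffffeeffeeff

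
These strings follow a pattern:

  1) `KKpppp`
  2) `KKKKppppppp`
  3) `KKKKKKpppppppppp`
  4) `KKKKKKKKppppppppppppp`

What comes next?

KKKKKKKKKKpppppppppppppppp

Each string has the form K^{2n} p^{3n+1} (n = 1, 2, …).
For the next term, n = 5, so the run lengths are 10, 16.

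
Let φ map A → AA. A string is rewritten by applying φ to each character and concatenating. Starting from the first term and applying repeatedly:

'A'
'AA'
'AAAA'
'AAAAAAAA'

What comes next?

Expanding AAAAAAAA: A→AA, A→AA, A→AA, A→AA, A→AA, A→AA, A→AA, A→AA. Concatenated: AA AA AA AA AA AA AA AA.

AAAAAAAAAAAAAAAA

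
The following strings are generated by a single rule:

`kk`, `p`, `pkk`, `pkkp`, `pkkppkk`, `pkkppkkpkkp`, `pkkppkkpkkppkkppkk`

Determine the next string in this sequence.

pkkppkkpkkppkkppkkpkkppkkpkkp

From term 3 onward, concatenate the last term with the second-to-last: p·kk = pkk, pkk·p = pkkp, …
The next term joins pkkppkkpkkppkkppkk and pkkppkkpkkp.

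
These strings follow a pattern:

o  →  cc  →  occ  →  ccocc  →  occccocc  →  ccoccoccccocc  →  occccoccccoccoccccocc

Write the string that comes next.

Each term (from the third on) is the two preceding terms concatenated in order: term 3 = o·cc = occ.
The next term joins ccoccoccccocc and occccoccccoccoccccocc.

ccoccoccccoccoccccoccccoccoccccocc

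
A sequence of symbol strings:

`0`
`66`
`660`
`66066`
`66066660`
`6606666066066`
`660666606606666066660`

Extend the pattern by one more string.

6606666066066660666606606666066066

From term 3 onward, concatenate the last term with the second-to-last: 66·0 = 660, 660·66 = 66066, …
So term 8 is 660666606606666066660·6606666066066.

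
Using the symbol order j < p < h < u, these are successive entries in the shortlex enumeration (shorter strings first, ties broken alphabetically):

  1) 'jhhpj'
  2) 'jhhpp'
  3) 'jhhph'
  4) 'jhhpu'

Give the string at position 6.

Stepping forward 2 times from jhhpu: jhhpu → jhhhj, then the target.

jhhhp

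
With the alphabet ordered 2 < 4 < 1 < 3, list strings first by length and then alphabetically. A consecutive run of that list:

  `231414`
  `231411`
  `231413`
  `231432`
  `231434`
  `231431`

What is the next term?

Treat 231431 as a base-4 numeral over the given alphabet and add one, carrying through any trailing 3's.

231433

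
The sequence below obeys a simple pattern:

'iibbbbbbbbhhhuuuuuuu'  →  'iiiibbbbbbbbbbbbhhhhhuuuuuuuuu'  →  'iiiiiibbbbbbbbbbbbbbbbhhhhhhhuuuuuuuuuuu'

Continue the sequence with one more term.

Term n consists of 2n-2 i's, followed by 4n b's, followed by 2n-1 h's, followed by 2n+3 u's, where the shown terms are n = 2, 3, 4.
At n = 5 the blocks have lengths 8, 20, 9, 13.

iiiiiiiibbbbbbbbbbbbbbbbbbbbhhhhhhhhhuuuuuuuuuuuuu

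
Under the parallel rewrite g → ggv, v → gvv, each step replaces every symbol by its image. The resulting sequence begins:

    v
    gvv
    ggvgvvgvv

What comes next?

ggvggvgvvggvgvvgvvggvgvvgvv

Apply φ to ggvgvvgvv symbol by symbol: g→ggv, g→ggv, v→gvv, g→ggv, v→gvv, v→gvv, g→ggv, v→gvv, v→gvv; joined: ggv ggv gvv ggv gvv gvv ggv gvv gvv.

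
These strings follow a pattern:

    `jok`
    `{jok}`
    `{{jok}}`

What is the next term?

Each term wraps the previous one in { on the left and } on the right.
One more step from {{jok}} gives the answer.

{{{jok}}}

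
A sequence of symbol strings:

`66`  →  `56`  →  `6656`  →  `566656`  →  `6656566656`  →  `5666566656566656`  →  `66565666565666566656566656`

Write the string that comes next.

This is a Fibonacci-style word recurrence s(k) = s(k−2)·s(k−1): e.g. 66·56 = 6656.
So term 8 is 5666566656566656·66565666565666566656566656.

566656665656665666565666565666566656566656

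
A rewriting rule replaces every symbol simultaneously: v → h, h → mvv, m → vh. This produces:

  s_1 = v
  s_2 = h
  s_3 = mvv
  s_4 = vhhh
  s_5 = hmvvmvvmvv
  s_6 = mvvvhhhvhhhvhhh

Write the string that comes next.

vhhhhmvvmvvmvvhmvvmvvmvvhmvvmvvmvv

φ(mvvvhhhvhhhvhhh) expands symbol-by-symbol to vh h h h mvv mvv mvv h mvv mvv mvv h mvv mvv mvv; joining the 15 pieces gives the next term.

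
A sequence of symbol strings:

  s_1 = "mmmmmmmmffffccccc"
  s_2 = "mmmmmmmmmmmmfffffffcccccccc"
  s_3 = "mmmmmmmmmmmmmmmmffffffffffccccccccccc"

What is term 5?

mmmmmmmmmmmmmmmmmmmmmmmmffffffffffffffffccccccccccccccccc

Term n consists of 4n m's, followed by 3n-2 f's, followed by 3n-1 c's, where the shown terms are n = 2, 3, 4.
At n = 6 the blocks have lengths 24, 16, 17.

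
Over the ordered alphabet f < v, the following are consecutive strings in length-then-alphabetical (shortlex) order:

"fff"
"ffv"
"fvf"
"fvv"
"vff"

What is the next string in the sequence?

vfv

Find the rightmost character of vff below v, bump it to the next letter, and reset everything to its right to f.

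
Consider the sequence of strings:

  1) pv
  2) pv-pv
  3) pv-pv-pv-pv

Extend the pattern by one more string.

Each string is two copies of the previous one joined by '-'.
Doubling pv-pv-pv-pv with '-' between the halves:

pv-pv-pv-pv-pv-pv-pv-pv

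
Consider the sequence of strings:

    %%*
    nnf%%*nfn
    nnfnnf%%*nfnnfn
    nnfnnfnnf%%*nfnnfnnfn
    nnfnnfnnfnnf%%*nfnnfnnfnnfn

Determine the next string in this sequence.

Each term wraps the previous one in nnf on the left and nfn on the right.
So the next term is nnf·nnfnnfnnfnnf%%*nfnnfnnfnnfn·nfn.

nnfnnfnnfnnfnnf%%*nfnnfnnfnnfnnfn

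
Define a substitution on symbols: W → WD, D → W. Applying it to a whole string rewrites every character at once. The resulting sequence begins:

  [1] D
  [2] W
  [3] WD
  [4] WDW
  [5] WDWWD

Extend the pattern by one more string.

WDWWDWDW

Rewriting each symbol of WDWWD: W→WD, D→W, W→WD, W→WD, D→W, which concatenates to WD W WD WD W.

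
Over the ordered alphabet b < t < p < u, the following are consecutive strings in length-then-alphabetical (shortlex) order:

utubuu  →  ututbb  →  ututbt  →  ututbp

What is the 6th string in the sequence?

Advancing 2 positions from ututbp through ututbp → ututbu reaches term 6.

ututtb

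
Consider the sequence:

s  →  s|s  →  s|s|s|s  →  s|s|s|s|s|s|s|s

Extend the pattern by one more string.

s|s|s|s|s|s|s|s|s|s|s|s|s|s|s|s

Each string is two copies of the previous one joined by '|'.
So the next term is two copies of s|s|s|s|s|s|s|s with '|' between the halves.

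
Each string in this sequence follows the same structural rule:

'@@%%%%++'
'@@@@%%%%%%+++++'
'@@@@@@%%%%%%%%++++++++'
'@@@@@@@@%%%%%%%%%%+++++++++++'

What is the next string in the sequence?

The n-th term is 2n @'s then 2n+2 %'s then 3n-1 +'s (n = 1, 2, …).
At n = 5 the blocks have lengths 10, 12, 14.

@@@@@@@@@@%%%%%%%%%%%%++++++++++++++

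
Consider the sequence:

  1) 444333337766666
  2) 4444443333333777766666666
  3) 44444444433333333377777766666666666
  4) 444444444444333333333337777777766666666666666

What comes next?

Term n consists of 3n 4's, followed by 2n+3 3's, followed by 2n 7's, followed by 3n+2 6's (n = 1, 2, …).
For the next term, n = 5, so the run lengths are 15, 13, 10, 17.

4444444444444443333333333333777777777766666666666666666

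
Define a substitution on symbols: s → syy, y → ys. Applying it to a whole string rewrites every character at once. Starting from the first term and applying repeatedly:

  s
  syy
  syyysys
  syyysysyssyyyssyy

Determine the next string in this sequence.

syyysysyssyyyssyyyssyysyyysysyssyysyyysys

Applying the rule to each of the 17 symbols of syyysysyssyyyssyy gives the pieces syy ys ys ys syy ys syy ys syy syy ys ys ys syy syy ys ys, which concatenate to the answer.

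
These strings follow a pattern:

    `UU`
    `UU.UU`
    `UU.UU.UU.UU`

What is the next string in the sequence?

UU.UU.UU.UU.UU.UU.UU.UU

s(k+1) = s(k)·.·s(k) — each term doubles the last with '.' between the halves.
So the next term is two copies of UU.UU.UU.UU with '.' between the halves.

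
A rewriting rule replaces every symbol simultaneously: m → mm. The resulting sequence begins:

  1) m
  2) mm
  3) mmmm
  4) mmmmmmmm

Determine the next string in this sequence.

Rewriting each symbol of mmmmmmmm: m→mm, m→mm, m→mm, m→mm, m→mm, m→mm, m→mm, m→mm, which concatenates to mm mm mm mm mm mm mm mm.

mmmmmmmmmmmmmmmm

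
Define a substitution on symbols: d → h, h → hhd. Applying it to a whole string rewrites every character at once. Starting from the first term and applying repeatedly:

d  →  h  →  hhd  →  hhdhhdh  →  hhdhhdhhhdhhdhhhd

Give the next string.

hhdhhdhhhdhhdhhhdhhdhhdhhhdhhdhhhdhhdhhdh

Applying the rule to each of the 17 symbols of hhdhhdhhhdhhdhhhd gives the pieces hhd hhd h hhd hhd h hhd hhd hhd h hhd hhd h hhd hhd hhd h, which concatenate to the answer.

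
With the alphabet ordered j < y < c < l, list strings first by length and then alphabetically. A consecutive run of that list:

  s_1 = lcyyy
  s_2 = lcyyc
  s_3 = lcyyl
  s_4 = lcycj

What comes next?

Find the rightmost character of lcycj below l, bump it to the next letter, and reset everything to its right to j.

lcycy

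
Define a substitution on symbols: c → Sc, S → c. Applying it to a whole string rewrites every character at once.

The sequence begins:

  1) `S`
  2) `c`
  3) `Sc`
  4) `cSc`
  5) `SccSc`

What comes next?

cScSccSc

Apply φ to SccSc symbol by symbol: S→c, c→Sc, c→Sc, S→c, c→Sc; joined: c Sc Sc c Sc.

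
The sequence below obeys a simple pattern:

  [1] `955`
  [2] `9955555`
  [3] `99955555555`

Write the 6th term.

Reading off run lengths: 9 runs 1, 2, 3; 5 runs 2, 5, 8 — each is linear in n (n = 1, 2, …).
For term 6, n = 6, so the run lengths are 6, 17.

99999955555555555555555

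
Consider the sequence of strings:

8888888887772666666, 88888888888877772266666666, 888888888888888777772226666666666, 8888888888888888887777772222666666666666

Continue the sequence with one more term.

Reading off run lengths: 8 runs 9, 12, 15, 18; 7 runs 3, 4, 5, 6; 2 runs 1, 2, 3, 4; 6 runs 6, 8, 10, 12 — each is linear in n, where the shown terms are n = 3, 4, 5, 6.
For the next term, n = 7, so the run lengths are 21, 7, 5, 14.

88888888888888888888877777772222266666666666666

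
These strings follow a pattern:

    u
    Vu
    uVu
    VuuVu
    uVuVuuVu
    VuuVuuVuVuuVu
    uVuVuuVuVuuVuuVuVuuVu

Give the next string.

From term 3 onward, concatenate the second-to-last term with the last: u·Vu = uVu, Vu·uVu = VuuVu, …
The next term joins VuuVuuVuVuuVu and uVuVuuVuVuuVuuVuVuuVu.

VuuVuuVuVuuVuuVuVuuVuVuuVuuVuVuuVu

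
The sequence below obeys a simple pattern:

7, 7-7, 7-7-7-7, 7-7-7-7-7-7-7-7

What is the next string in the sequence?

7-7-7-7-7-7-7-7-7-7-7-7-7-7-7-7

Every step duplicates the string with '-' between the halves.
So the next term is two copies of 7-7-7-7-7-7-7-7 with '-' between the halves.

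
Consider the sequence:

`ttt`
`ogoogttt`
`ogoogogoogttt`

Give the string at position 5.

Every step adds ogoog at the front: s(k+1) = ogoog·s(k).
From ogoogogoogttt, 2 further steps: ogoogogoogttt → ogoogogoogogoogttt → (answer).

ogoogogoogogoogogoogttt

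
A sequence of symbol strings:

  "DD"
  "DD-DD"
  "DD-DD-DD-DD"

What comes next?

DD-DD-DD-DD-DD-DD-DD-DD

Every step duplicates the string with '-' between the halves.
One more doubling of DD-DD-DD-DD gives the answer.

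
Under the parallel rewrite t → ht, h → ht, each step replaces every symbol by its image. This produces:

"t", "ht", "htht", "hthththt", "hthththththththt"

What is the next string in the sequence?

hthththththththththththththththt

Replace each of the 16 characters of hthththththththt in place — ht ht ht ht ht ht ht ht ht ht ht ht ht ht ht ht — and concatenate.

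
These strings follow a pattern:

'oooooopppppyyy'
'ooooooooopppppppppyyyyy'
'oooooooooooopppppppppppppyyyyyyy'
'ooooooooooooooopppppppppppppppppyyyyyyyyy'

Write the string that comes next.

oooooooooooooooooopppppppppppppppppppppyyyyyyyyyyy

The n-th term is 3n+3 o's then 4n+1 p's then 2n+1 y's (n = 1, 2, …).
For the next term, n = 5, so the run lengths are 18, 21, 11.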